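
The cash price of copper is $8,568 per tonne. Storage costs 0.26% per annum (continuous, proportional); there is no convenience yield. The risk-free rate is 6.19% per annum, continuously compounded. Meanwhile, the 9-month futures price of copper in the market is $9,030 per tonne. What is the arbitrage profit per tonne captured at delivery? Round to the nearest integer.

$37 per tonne

Fair futures: F* = S·e^(carry·T), with carry = (r + u) = 0.0619 + 0.0026 = 0.0645
F* = 8568 · e^(0.0645 × 9/12) = 8568 · e^0.048375 = 8568 × 1.049564 = $8992.6644
Market $9030 > fair $8992.6644: forward overpriced → cash-and-carry (buy spot, short the forward).
At maturity, profit = |F_mkt − F*| = |9030 − 8992.6644| = $37 per tonne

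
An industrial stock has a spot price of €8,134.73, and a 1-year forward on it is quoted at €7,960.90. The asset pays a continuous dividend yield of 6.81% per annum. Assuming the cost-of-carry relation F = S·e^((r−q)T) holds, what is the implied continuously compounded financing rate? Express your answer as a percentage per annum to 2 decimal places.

4.65%

From F = S·e^((r−q)T): (r − q) = ln(F/S)/T
ln(7960.90/8134.73) = ln(0.978631) = -0.021601
(r − q) = -0.021601 / (1) = -0.021601
r = ln(F/S)/T + q = -0.021601 + 0.0681 = 0.046499
r = 4.65%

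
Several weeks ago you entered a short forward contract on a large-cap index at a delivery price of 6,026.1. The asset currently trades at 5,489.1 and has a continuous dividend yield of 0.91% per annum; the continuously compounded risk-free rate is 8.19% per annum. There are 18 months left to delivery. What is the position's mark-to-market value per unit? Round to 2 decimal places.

-85.22

Current fair forward for the remaining 18 months: F = S·e^((r − q)·T), (r − q) = 0.0819 − 0.0091 = 0.0728
F = 5489.1 · e^(0.0728 × 18/12) = 5489.1 × 1.11538541 = 6122.4621
Value of long forward = (F − K)·e^(−rT) = (6122.4621 − 6026.1) · e^(−0.0819·18/12)
= 96.3621 × 0.88439631 = 85.22
Short position value = −(long value) = -85.22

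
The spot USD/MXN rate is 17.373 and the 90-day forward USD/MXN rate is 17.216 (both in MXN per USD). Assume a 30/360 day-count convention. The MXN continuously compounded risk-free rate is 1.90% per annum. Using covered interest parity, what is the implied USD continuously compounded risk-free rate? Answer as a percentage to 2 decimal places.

F = S·e^((r_MXN − r_USD)T) ⇒ r_USD = r_MXN − ln(F/S)/T
ln(17.216/17.373) = -0.009078; /(90/360) = -0.036312
r_USD = 0.0190 + 0.036312 = 0.055312
r_USD = 5.53%

5.53%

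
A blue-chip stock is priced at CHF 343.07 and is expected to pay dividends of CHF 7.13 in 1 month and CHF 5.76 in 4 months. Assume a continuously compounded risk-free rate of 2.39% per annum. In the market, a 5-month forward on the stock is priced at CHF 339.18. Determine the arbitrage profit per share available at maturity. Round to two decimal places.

PV(dividends) I = 7.13·e^(−0.0239·1/12) + 5.76·e^(−0.0239·4/12) = 12.8301
Fair forward F* = (S − I)·e^(rT) = (343.07 − 12.8301)·e^0.009958 = 330.2399 × 1.010008 = 333.5449
Market CHF 339.18 > fair 333.5449: forward overpriced → cash-and-carry (borrow at r, buy the stock and collect the dividends, short the forward).
Profit at T = |F_mkt − F*| = |339.18 − 333.5449| = CHF 5.64 per share

CHF 5.64 per share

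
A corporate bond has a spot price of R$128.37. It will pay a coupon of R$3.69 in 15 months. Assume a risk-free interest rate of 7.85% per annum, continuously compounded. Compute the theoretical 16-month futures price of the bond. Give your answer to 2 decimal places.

R$138.82

PV(coupons) I = 3.69·e^(−0.0785·15/12)
I = 3.3451
F = (S − I)·e^(rT) = (128.37 − 3.3451) · e^(0.0785·16/12)
= 125.0249 · e^0.104667 = 125.0249 × 1.110341 = R$138.82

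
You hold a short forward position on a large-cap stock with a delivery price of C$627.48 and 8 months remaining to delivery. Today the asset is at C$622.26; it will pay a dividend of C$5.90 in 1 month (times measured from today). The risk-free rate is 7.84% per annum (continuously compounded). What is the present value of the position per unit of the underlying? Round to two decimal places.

PV(remaining dividends) I = 5.90·e^(−0.0784·1/12) = 5.8616
Current forward F = (S − I)·e^(rT) = (622.26 − 5.8616)·e^(0.0784·8/12) = 616.3984 × 1.053657 = 649.4725
Value (long) = (F − K)·e^(−rT) = (649.4725 − 627.48) × 0.949076 = 20.8726
Short position value = −(long value) = -C$20.87

-C$20.87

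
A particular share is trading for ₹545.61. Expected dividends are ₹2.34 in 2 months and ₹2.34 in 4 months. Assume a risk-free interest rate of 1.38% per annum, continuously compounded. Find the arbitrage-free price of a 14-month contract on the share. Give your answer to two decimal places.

PV(dividends) I = 2.34·e^(−0.0138·2/12) + 2.34·e^(−0.0138·4/12)
I = 2.3346 + 2.3293 = 4.6639
F = (S − I)·e^(rT) = (545.61 − 4.6639) · e^(0.0138·14/12)
= 540.9461 · e^0.016100 = 540.9461 × 1.016230 = ₹549.73

₹549.73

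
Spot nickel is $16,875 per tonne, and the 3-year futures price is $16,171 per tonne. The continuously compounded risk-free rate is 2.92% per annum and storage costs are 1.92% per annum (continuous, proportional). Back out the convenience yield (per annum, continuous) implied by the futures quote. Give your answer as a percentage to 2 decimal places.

6.26%

F = S·e^((r+u−y)T) ⇒ (r+u−y) = ln(F/S)/T
ln(16171/16875) = -0.042614; /T ⇒ -0.014205
y = r + u − ln(F/S)/T = 0.0292 + 0.0192 + 0.014205 = 0.062605
y = 6.26%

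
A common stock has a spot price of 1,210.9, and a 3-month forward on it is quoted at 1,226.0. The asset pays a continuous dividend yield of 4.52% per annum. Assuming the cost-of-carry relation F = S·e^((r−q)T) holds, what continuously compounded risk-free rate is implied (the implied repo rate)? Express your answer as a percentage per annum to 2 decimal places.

From F = S·e^((r−q)T): (r − q) = ln(F/S)/T
ln(1226.0/1210.9) = ln(1.012470) = 0.012393
(r − q) = 0.012393 / (3/12) = 0.049572
r = ln(F/S)/T + q = 0.049572 + 0.0452 = 0.094772
r = 9.48%

9.48%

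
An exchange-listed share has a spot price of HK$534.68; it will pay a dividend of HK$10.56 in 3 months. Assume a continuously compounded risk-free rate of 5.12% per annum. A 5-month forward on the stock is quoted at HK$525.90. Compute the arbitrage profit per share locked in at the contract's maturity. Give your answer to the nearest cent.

HK$9.66 per share

PV(dividends) I = 10.56·e^(−0.0512·3/12) = 10.4257
Fair forward F* = (S − I)·e^(rT) = (534.68 − 10.4257)·e^0.021333 = 524.2543 × 1.021562 = 535.5583
Market HK$525.90 < fair 535.5583: forward underpriced → reverse cash-and-carry (short the stock, invest proceeds at r, pay the dividends, go long the forward).
Profit at T = |F_mkt − F*| = |525.90 − 535.5583| = HK$9.66 per share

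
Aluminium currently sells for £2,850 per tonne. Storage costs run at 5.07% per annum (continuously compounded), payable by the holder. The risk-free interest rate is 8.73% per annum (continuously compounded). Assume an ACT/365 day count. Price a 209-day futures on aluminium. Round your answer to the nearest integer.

£3,084 per tonne

Net carry = r + u − y = 0.0873 + 0.0507 − 0.0000 = 0.1380
F = S·e^((r+u−y)T) = 2850 · e^(0.1380 × 209/365) = 2850 · e^0.079019
= 2850 × 1.082225 = £3,084 per tonne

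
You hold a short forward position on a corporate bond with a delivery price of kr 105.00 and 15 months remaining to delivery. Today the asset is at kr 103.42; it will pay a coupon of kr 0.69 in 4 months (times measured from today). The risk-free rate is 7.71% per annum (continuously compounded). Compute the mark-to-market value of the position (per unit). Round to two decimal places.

-kr 7.39

PV(remaining coupons) I = 0.69·e^(−0.0771·4/12) = 0.6725
Current forward F = (S − I)·e^(rT) = (103.42 − 0.6725)·e^(0.0771·15/12) = 102.7475 × 1.101172 = 113.1427
Value (long) = (F − K)·e^(−rT) = (113.1427 − 105.00) × 0.908123 = 7.3946
Short position value = −(long value) = -kr 7.39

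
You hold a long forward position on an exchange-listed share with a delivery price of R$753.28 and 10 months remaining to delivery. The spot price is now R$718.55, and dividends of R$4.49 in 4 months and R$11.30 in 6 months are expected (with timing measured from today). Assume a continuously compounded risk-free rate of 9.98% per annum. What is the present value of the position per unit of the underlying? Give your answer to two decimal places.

PV(remaining dividends) I = 4.49·e^(−0.0998·4/12) + 11.30·e^(−0.0998·6/12) = 15.0931
Current forward F = (S − I)·e^(rT) = (718.55 − 15.0931)·e^(0.0998·10/12) = 703.4569 × 1.086723 = 764.4628
Value (long) = (F − K)·e^(−rT) = (764.4628 − 753.28) × 0.920198 = 10.2904
Value = R$10.29

R$10.29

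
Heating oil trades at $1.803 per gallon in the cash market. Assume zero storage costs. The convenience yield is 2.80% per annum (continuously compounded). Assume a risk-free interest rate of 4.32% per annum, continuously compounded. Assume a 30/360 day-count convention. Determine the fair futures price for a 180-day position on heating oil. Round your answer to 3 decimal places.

$1.817 per gallon

Net carry = r + u − y = 0.0432 + 0.0000 − 0.0280 = 0.0152
F = S·e^((r+u−y)T) = 1.803 · e^(0.0152 × 180/360) = 1.803 · e^0.007600
= 1.803 × 1.007629 = $1.817 per gallon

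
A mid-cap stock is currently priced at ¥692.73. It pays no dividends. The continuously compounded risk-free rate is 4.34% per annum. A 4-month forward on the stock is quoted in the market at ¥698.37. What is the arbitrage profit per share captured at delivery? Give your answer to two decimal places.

¥4.45 per share

Fair forward: F* = S·e^(carry·T), with carry = r = 0.0434
F* = 692.73 · e^(0.0434 × 4/12) = 692.73 · e^0.014467 = 692.73 × 1.014572 = ¥702.8245
Market ¥698.37 < fair ¥702.8245: forward underpriced → reverse cash-and-carry (short spot, go long the forward).
At maturity, profit = |F_mkt − F*| = |698.37 − 702.8245| = ¥4.45 per share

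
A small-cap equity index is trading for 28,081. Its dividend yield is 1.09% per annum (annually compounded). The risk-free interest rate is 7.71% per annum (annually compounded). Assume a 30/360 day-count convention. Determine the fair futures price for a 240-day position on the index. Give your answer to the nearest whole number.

29,294

F = S · (1+r)^T / (1+q)^T
= 28081 × 1.050761 / 1.007254 = 28081 × 1.043194
F = 29,294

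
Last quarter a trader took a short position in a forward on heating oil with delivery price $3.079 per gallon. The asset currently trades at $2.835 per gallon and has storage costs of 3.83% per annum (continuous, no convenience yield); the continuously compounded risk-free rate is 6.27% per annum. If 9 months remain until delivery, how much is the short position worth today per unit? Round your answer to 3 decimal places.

$0.020 per gallon

Current fair forward for the remaining 9 months: F = S·e^((r + u)·T), (r + u) = 0.0627 + 0.0383 = 0.1010
F = 2.835 · e^(0.1010 × 9/12) = 2.835 × 1.078693 = 3.0581
Value of long forward = (F − K)·e^(−rT) = (3.0581 − 3.079) · e^(−0.0627·9/12)
= -0.0209 × 0.954064 = -0.020
Short position value = −(long value) = $0.020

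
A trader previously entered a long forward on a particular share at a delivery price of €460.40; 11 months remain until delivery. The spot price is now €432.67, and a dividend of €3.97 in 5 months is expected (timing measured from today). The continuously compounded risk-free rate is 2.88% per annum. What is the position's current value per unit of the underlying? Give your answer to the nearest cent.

-€19.66

PV(remaining dividends) I = 3.97·e^(−0.0288·5/12) = 3.9226
Current forward F = (S − I)·e^(rT) = (432.67 − 3.9226)·e^(0.0288·11/12) = 428.7474 × 1.026752 = 440.2173
Value (long) = (F − K)·e^(−rT) = (440.2173 − 460.40) × 0.973945 = -19.6568
Value = -€19.66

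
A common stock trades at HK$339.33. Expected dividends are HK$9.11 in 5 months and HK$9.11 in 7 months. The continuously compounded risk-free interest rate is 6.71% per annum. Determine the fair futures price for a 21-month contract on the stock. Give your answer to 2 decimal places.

PV(dividends) I = 9.11·e^(−0.0671·5/12) + 9.11·e^(−0.0671·7/12)
I = 8.8588 + 8.7603 = 17.6191
F = (S − I)·e^(rT) = (339.33 − 17.6191) · e^(0.0671·21/12)
= 321.7109 · e^0.117425 = 321.7109 × 1.124597 = HK$361.80

HK$361.80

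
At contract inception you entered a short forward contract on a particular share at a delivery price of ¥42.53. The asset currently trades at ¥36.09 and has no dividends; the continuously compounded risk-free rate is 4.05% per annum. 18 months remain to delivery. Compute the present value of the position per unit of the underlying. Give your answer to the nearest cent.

Current fair forward for the remaining 18 months: F = S·e^(r·T), r = 0.0405
F = 36.09 · e^(0.0405 × 18/12) = 36.09 × 1.062633 = 38.3504
Value of long forward = (F − K)·e^(−rT) = (38.3504 − 42.53) · e^(−0.0405·18/12)
= -4.1796 × 0.941058 = -3.93
Short position value = −(long value) = ¥3.93

¥3.93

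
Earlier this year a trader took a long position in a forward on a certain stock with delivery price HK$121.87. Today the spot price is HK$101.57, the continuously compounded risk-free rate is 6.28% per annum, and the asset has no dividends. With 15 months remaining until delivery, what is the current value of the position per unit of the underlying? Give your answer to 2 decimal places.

Current fair forward for the remaining 15 months: F = S·e^(r·T), r = 0.0628
F = 101.57 · e^(0.0628 × 15/12) = 101.57 × 1.081663 = 109.8645
Value of long forward = (F − K)·e^(−rT) = (109.8645 − 121.87) · e^(−0.0628·15/12)
= -12.0055 × 0.924502 = -11.10

-HK$11.10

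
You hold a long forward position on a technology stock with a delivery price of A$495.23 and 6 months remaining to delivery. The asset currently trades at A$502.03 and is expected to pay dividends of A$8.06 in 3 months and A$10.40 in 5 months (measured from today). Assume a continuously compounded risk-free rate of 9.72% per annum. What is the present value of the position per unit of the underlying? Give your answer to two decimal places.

PV(remaining dividends) I = 8.06·e^(−0.0972·3/12) + 10.40·e^(−0.0972·5/12) = 17.8537
Current forward F = (S − I)·e^(rT) = (502.03 − 17.8537)·e^(0.0972·6/12) = 484.1763 × 1.049800 = 508.2883
Value (long) = (F − K)·e^(−rT) = (508.2883 − 495.23) × 0.952562 = 12.4388
Value = A$12.44

A$12.44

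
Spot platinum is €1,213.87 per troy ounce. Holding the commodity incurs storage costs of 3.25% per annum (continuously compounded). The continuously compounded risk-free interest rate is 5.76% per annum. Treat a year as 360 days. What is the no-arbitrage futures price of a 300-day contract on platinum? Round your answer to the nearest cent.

€1,308.52 per troy ounce

Net carry = r + u − y = 0.0576 + 0.0325 − 0.0000 = 0.0901
F = S·e^((r+u−y)T) = 1213.87 · e^(0.0901 × 300/360) = 1213.87 · e^0.07508333
= 1213.87 × 1.07797397 = €1,308.52 per troy ounce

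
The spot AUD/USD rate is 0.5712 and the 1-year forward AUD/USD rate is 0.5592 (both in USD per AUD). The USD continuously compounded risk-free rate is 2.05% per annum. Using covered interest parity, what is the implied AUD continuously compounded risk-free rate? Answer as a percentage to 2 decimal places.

F = S·e^((r_USD − r_AUD)T) ⇒ r_AUD = r_USD − ln(F/S)/T
ln(0.5592/0.5712) = -0.021232; /(1) = -0.021232
r_AUD = 0.0205 + 0.021232 = 0.041732
r_AUD = 4.17%

4.17%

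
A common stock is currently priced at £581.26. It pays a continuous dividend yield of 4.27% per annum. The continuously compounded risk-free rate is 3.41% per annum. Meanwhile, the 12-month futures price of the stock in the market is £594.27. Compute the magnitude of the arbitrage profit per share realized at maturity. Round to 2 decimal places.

£17.99 per share

Fair futures: F* = S·e^(carry·T), with carry = (r − q) = 0.0341 − 0.0427 = -0.0086
F* = 581.26 · e^(-0.0086 × 12/12) = 581.26 · e^-0.008600 = 581.26 × 0.991437 = £576.2827
Market £594.27 > fair £576.2827: forward overpriced → cash-and-carry (buy spot, short the forward).
At maturity, profit = |F_mkt − F*| = |594.27 − 576.2827| = £17.99 per share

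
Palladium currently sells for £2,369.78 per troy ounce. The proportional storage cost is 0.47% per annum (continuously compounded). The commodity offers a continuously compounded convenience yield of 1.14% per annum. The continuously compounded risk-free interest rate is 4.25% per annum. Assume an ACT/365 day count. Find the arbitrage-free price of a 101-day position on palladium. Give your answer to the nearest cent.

Net carry = r + u − y = 0.0425 + 0.0047 − 0.0114 = 0.0358
F = S·e^((r+u−y)T) = 2369.78 · e^(0.0358 × 101/365) = 2369.78 · e^0.00990630
= 2369.78 × 1.00995553 = £2,393.37 per troy ounce

£2,393.37 per troy ounce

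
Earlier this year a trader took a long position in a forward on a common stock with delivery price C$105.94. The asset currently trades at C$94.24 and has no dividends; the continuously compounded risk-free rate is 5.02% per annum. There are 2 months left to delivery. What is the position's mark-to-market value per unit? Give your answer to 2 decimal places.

Current fair forward for the remaining 2 months: F = S·e^(r·T), r = 0.0502
F = 94.24 · e^(0.0502 × 2/12) = 94.24 × 1.008402 = 95.0318
Value of long forward = (F − K)·e^(−rT) = (95.0318 − 105.94) · e^(−0.0502·2/12)
= -10.9082 × 0.991668 = -10.82

-C$10.82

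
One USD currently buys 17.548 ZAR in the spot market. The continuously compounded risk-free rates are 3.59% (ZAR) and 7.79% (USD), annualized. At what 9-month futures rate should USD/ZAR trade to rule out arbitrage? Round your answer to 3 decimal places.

F = S·e^((r_ZAR − r_USD)T) = 17.548 · e^((0.0359 − 0.0779) × 9/12)
= 17.548 · e^-0.031500 = 17.548 × 0.968991
F = 17.004 ZAR per USD

17.004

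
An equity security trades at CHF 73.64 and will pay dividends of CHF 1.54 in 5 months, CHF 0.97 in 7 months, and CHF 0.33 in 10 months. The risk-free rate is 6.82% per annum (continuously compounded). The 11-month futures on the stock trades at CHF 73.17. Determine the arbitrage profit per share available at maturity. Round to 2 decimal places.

PV(dividends) I = 1.54·e^(−0.0682·5/12) + 0.97·e^(−0.0682·7/12) + 0.33·e^(−0.0682·10/12) = 2.7408
Fair futures F* = (S − I)·e^(rT) = (73.64 − 2.7408)·e^0.062517 = 70.8992 × 1.064513 = 75.4731
Market CHF 73.17 < fair 75.4731: forward underpriced → reverse cash-and-carry (short the stock, invest proceeds at r, pay the dividends, go long the forward).
Profit at T = |F_mkt − F*| = |73.17 − 75.4731| = CHF 2.30 per share

CHF 2.30 per share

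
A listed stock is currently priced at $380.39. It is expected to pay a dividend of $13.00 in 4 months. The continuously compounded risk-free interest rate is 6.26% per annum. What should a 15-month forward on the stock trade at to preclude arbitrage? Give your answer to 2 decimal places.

$397.58

PV(dividends) I = 13.00·e^(−0.0626·4/12)
I = 12.7315
F = (S − I)·e^(rT) = (380.39 − 12.7315) · e^(0.0626·15/12)
= 367.6585 · e^0.078250 = 367.6585 × 1.081393 = $397.58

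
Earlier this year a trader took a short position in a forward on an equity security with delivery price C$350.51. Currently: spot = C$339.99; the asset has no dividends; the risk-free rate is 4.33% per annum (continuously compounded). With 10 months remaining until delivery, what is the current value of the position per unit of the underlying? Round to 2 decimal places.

Current fair forward for the remaining 10 months: F = S·e^(r·T), r = 0.0433
F = 339.99 · e^(0.0433 × 10/12) = 339.99 × 1.036742 = 352.4819
Value of long forward = (F − K)·e^(−rT) = (352.4819 − 350.51) · e^(−0.0433·10/12)
= 1.9719 × 0.964560 = 1.90
Short position value = −(long value) = -C$1.90

-C$1.90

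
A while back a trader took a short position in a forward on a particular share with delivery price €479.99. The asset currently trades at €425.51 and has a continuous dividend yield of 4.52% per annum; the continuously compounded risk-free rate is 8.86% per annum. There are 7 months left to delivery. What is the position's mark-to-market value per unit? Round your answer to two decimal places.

Current fair forward for the remaining 7 months: F = S·e^((r − q)·T), (r − q) = 0.0886 − 0.0452 = 0.0434
F = 425.51 · e^(0.0434 × 7/12) = 425.51 × 1.025640 = 436.4201
Value of long forward = (F − K)·e^(−rT) = (436.4201 − 479.99) · e^(−0.0886·7/12)
= -43.5699 × 0.949630 = -41.38
Short position value = −(long value) = €41.38

€41.38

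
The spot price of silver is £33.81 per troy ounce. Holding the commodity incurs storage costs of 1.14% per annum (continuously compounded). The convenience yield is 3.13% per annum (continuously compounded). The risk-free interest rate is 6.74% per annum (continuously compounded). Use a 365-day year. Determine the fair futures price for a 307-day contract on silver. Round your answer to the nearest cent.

£35.19 per troy ounce

Net carry = r + u − y = 0.0674 + 0.0114 − 0.0313 = 0.0475
F = S·e^((r+u−y)T) = 33.81 · e^(0.0475 × 307/365) = 33.81 · e^0.039952
= 33.81 × 1.040761 = £35.19 per troy ounce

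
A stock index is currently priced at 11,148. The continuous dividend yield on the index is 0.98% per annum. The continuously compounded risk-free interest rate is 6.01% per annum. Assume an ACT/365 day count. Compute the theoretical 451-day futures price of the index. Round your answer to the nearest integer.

F = S·e^((r − q)T) = 11148 · e^((0.0601 − 0.0098) × 451/365)
= 11148 · e^0.062152 = 11148 × 1.064124
F = 11,863

11,863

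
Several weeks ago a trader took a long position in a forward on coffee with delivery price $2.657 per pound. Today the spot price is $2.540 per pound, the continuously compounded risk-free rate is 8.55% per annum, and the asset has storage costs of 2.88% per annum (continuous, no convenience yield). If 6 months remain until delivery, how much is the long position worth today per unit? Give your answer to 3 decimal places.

Current fair forward for the remaining 6 months: F = S·e^((r + u)·T), (r + u) = 0.0855 + 0.0288 = 0.1143
F = 2.540 · e^(0.1143 × 6/12) = 2.540 × 1.058815 = 2.6894
Value of long forward = (F − K)·e^(−rT) = (2.6894 − 2.657) · e^(−0.0855·6/12)
= 0.0324 × 0.958151 = 0.031

$0.031 per pound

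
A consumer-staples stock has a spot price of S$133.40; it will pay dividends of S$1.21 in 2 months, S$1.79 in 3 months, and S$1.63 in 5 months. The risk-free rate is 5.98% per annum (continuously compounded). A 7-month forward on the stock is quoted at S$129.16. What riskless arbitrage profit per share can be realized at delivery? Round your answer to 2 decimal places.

PV(dividends) I = 1.21·e^(−0.0598·2/12) + 1.79·e^(−0.0598·3/12) + 1.63·e^(−0.0598·5/12) = 4.5513
Fair forward F* = (S − I)·e^(rT) = (133.40 − 4.5513)·e^0.034883 = 128.8487 × 1.035499 = 133.4227
Market S$129.16 < fair 133.4227: forward underpriced → reverse cash-and-carry (short the stock, invest proceeds at r, pay the dividends, go long the forward).
Profit at T = |F_mkt − F*| = |129.16 − 133.4227| = S$4.26 per share

S$4.26 per share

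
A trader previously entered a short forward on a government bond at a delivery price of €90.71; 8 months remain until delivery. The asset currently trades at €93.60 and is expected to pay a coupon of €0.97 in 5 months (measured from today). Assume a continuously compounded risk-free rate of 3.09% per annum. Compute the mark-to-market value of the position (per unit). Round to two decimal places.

PV(remaining coupons) I = 0.97·e^(−0.0309·5/12) = 0.9576
Current forward F = (S − I)·e^(rT) = (93.60 − 0.9576)·e^(0.0309·8/12) = 92.6424 × 1.020814 = 94.5707
Value (long) = (F − K)·e^(−rT) = (94.5707 − 90.71) × 0.979611 = 3.7820
Short position value = −(long value) = -€3.78

-€3.78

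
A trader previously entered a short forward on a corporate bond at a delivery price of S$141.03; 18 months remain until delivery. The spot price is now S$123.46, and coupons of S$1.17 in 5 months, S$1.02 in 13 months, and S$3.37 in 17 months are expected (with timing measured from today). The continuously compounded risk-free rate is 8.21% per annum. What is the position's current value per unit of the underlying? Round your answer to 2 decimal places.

PV(remaining coupons) I = 1.17·e^(−0.0821·5/12) + 1.02·e^(−0.0821·13/12) + 3.37·e^(−0.0821·17/12) = 5.0638
Current forward F = (S − I)·e^(rT) = (123.46 − 5.0638)·e^(0.0821·18/12) = 118.3962 × 1.131054 = 133.9125
Value (long) = (F − K)·e^(−rT) = (133.9125 − 141.03) × 0.884131 = -6.2928
Short position value = −(long value) = S$6.29

S$6.29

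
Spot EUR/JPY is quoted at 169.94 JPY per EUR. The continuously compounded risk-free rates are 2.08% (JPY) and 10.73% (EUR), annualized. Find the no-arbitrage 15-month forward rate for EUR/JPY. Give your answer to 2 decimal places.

152.52

F = S·e^((r_JPY − r_EUR)T) = 169.94 · e^((0.0208 − 0.1073) × 15/12)
= 169.94 · e^-0.108125 = 169.94 × 0.897515
F = 152.52 JPY per EUR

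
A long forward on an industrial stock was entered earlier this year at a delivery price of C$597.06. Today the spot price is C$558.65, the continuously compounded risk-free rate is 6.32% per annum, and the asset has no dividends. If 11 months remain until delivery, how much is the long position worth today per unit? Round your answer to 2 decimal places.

-C$4.80

Current fair forward for the remaining 11 months: F = S·e^(r·T), r = 0.0632
F = 558.65 · e^(0.0632 × 11/12) = 558.65 × 1.059644 = 591.9701
Value of long forward = (F − K)·e^(−rT) = (591.9701 − 597.06) · e^(−0.0632·11/12)
= -5.0899 × 0.943713 = -4.80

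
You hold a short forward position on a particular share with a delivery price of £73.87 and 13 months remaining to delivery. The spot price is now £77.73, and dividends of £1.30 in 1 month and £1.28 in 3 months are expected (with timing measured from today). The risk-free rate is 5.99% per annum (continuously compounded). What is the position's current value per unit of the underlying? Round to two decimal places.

PV(remaining dividends) I = 1.30·e^(−0.0599·1/12) + 1.28·e^(−0.0599·3/12) = 2.5545
Current forward F = (S − I)·e^(rT) = (77.73 − 2.5545)·e^(0.0599·13/12) = 75.1755 × 1.067043 = 80.2155
Value (long) = (F − K)·e^(−rT) = (80.2155 − 73.87) × 0.937169 = 5.9468
Short position value = −(long value) = -£5.95

-£5.95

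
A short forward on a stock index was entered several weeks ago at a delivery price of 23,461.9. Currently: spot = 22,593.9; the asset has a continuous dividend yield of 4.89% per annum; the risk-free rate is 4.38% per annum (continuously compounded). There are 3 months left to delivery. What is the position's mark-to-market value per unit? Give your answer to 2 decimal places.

Current fair forward for the remaining 3 months: F = S·e^((r − q)·T), (r − q) = 0.0438 − 0.0489 = -0.0051
F = 22593.9 · e^(-0.0051 × 3/12) = 22593.9 × 0.99872581 = 22565.1111
Value of long forward = (F − K)·e^(−rT) = (22565.1111 − 23461.9) · e^(−0.0438·3/12)
= -896.7889 × 0.98910973 = -887.02
Short position value = −(long value) = 887.02

887.02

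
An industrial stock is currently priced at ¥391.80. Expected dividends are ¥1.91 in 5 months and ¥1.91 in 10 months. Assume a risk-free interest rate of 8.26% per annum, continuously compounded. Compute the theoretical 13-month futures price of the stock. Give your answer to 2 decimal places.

PV(dividends) I = 1.91·e^(−0.0826·5/12) + 1.91·e^(−0.0826·10/12)
I = 1.8454 + 1.7830 = 3.6284
F = (S − I)·e^(rT) = (391.80 − 3.6284) · e^(0.0826·13/12)
= 388.1716 · e^0.089483 = 388.1716 × 1.093609 = ¥424.51

¥424.51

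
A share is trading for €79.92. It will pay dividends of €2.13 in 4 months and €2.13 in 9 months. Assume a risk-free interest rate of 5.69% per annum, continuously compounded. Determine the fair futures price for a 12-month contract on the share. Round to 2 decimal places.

PV(dividends) I = 2.13·e^(−0.0569·4/12) + 2.13·e^(−0.0569·9/12)
I = 2.0900 + 2.0410 = 4.1310
F = (S − I)·e^(rT) = (79.92 − 4.1310) · e^(0.0569·12/12)
= 75.7890 · e^0.056900 = 75.7890 × 1.058550 = €80.23

€80.23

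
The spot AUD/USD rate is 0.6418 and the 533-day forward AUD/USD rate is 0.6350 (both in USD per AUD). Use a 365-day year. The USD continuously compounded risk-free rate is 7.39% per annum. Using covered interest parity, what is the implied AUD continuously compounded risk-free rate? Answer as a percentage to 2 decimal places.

8.12%

F = S·e^((r_USD − r_AUD)T) ⇒ r_AUD = r_USD − ln(F/S)/T
ln(0.6350/0.6418) = -0.010652; /(533/365) = -0.007295
r_AUD = 0.0739 + 0.007295 = 0.081195
r_AUD = 8.12%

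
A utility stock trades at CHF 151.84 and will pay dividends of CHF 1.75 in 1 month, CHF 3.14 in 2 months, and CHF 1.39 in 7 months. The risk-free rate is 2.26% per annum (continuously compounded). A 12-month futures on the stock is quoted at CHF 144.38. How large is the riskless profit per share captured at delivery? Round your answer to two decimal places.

PV(dividends) I = 1.75·e^(−0.0226·1/12) + 3.14·e^(−0.0226·2/12) + 1.39·e^(−0.0226·7/12) = 6.2467
Fair futures F* = (S − I)·e^(rT) = (151.84 − 6.2467)·e^0.022600 = 145.5933 × 1.022857 = 148.9211
Market CHF 144.38 < fair 148.9211: forward underpriced → reverse cash-and-carry (short the stock, invest proceeds at r, pay the dividends, go long the forward).
Profit at T = |F_mkt − F*| = |144.38 − 148.9211| = CHF 4.54 per share

CHF 4.54 per share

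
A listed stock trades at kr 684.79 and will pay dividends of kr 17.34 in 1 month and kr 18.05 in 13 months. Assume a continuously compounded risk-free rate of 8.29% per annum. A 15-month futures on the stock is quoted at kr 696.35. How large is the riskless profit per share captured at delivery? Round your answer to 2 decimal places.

kr 25.81 per share

PV(dividends) I = 17.34·e^(−0.0829·1/12) + 18.05·e^(−0.0829·13/12) = 33.7202
Fair futures F* = (S − I)·e^(rT) = (684.79 − 33.7202)·e^0.103625 = 651.0698 × 1.109184 = 722.1562
Market kr 696.35 < fair 722.1562: forward underpriced → reverse cash-and-carry (short the stock, invest proceeds at r, pay the dividends, go long the forward).
Profit at T = |F_mkt − F*| = |696.35 − 722.1562| = kr 25.81 per share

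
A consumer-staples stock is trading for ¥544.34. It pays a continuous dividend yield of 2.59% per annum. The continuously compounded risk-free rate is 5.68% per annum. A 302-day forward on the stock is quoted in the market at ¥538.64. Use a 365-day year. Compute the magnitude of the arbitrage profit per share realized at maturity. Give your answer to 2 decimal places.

Fair forward: F* = S·e^(carry·T), with carry = (r − q) = 0.0568 − 0.0259 = 0.0309
F* = 544.34 · e^(0.0309 × 302/365) = 544.34 · e^0.025567 = 544.34 × 1.025897 = ¥558.4368
Market ¥538.64 < fair ¥558.4368: forward underpriced → reverse cash-and-carry (short spot, go long the forward).
At maturity, profit = |F_mkt − F*| = |538.64 − 558.4368| = ¥19.80 per share

¥19.80 per share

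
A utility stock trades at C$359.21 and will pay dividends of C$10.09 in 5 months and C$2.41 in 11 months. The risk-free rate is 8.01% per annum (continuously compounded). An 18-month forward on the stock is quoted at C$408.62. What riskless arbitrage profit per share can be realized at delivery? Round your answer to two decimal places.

PV(dividends) I = 10.09·e^(−0.0801·5/12) + 2.41·e^(−0.0801·11/12) = 11.9982
Fair forward F* = (S − I)·e^(rT) = (359.21 − 11.9982)·e^0.120150 = 347.2118 × 1.127666 = 391.5389
Market C$408.62 > fair 391.5389: forward overpriced → cash-and-carry (borrow at r, buy the stock and collect the dividends, short the forward).
Profit at T = |F_mkt − F*| = |408.62 − 391.5389| = C$17.08 per share

C$17.08 per share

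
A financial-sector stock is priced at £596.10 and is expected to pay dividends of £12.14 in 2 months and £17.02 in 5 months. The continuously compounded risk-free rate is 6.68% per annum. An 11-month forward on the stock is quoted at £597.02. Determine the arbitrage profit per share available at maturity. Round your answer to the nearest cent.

£6.36 per share

PV(dividends) I = 12.14·e^(−0.0668·2/12) + 17.02·e^(−0.0668·5/12) = 28.5584
Fair forward F* = (S − I)·e^(rT) = (596.10 − 28.5584)·e^0.061233 = 567.5416 × 1.063147 = 603.3801
Market £597.02 < fair 603.3801: forward underpriced → reverse cash-and-carry (short the stock, invest proceeds at r, pay the dividends, go long the forward).
Profit at T = |F_mkt − F*| = |597.02 − 603.3801| = £6.36 per share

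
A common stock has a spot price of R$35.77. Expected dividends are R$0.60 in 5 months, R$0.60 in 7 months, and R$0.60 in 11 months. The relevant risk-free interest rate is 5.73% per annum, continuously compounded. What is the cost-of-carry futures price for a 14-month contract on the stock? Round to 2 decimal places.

PV(dividends) I = 0.60·e^(−0.0573·5/12) + 0.60·e^(−0.0573·7/12) + 0.60·e^(−0.0573·11/12)
I = 0.5858 + 0.5803 + 0.5693 = 1.7354
F = (S − I)·e^(rT) = (35.77 − 1.7354) · e^(0.0573·14/12)
= 34.0346 · e^0.066850 = 34.0346 × 1.069135 = R$36.39

R$36.39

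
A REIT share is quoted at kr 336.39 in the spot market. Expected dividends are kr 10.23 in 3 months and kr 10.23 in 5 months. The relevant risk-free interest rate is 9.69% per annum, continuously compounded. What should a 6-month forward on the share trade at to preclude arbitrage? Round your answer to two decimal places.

kr 332.30

PV(dividends) I = 10.23·e^(−0.0969·3/12) + 10.23·e^(−0.0969·5/12)
I = 9.9852 + 9.8252 = 19.8104
F = (S − I)·e^(rT) = (336.39 − 19.8104) · e^(0.0969·6/12)
= 316.5796 · e^0.048450 = 316.5796 × 1.049643 = kr 332.30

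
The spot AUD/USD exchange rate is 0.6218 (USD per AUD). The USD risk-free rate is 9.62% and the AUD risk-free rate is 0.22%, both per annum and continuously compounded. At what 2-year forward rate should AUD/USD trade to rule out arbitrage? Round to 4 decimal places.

F = S·e^((r_USD − r_AUD)T) = 0.6218 · e^((0.0962 − 0.0022) × 2)
= 0.6218 · e^0.188000 = 0.6218 × 1.206834
F = 0.7504 USD per AUD

0.7504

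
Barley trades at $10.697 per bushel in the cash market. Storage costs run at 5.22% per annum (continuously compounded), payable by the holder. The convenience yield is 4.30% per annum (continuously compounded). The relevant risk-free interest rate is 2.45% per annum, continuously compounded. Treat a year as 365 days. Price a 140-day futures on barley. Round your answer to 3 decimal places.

$10.836 per bushel

Net carry = r + u − y = 0.0245 + 0.0522 − 0.0430 = 0.0337
F = S·e^((r+u−y)T) = 10.697 · e^(0.0337 × 140/365) = 10.697 · e^0.012926
= 10.697 × 1.013010 = $10.836 per bushel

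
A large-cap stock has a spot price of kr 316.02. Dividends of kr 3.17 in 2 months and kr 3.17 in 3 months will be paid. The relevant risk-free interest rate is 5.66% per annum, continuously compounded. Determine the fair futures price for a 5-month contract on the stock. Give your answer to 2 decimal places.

kr 317.15

PV(dividends) I = 3.17·e^(−0.0566·2/12) + 3.17·e^(−0.0566·3/12)
I = 3.1402 + 3.1255 = 6.2657
F = (S − I)·e^(rT) = (316.02 − 6.2657) · e^(0.0566·5/12)
= 309.7543 · e^0.023583 = 309.7543 × 1.023863 = kr 317.15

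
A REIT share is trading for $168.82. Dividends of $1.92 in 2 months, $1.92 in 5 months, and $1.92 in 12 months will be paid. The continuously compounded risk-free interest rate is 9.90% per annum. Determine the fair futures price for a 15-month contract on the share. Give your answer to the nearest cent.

$184.87

PV(dividends) I = 1.92·e^(−0.0990·2/12) + 1.92·e^(−0.0990·5/12) + 1.92·e^(−0.0990·12/12)
I = 1.8886 + 1.8424 + 1.7390 = 5.4700
F = (S − I)·e^(rT) = (168.82 − 5.4700) · e^(0.0990·15/12)
= 163.3500 · e^0.123750 = 163.3500 × 1.131733 = $184.87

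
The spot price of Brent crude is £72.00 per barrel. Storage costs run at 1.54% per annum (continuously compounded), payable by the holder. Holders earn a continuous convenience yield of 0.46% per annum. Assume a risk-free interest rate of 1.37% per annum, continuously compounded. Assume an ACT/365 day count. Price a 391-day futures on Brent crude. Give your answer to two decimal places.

£73.91 per barrel

Net carry = r + u − y = 0.0137 + 0.0154 − 0.0046 = 0.0245
F = S·e^((r+u−y)T) = 72.00 · e^(0.0245 × 391/365) = 72.00 · e^0.026245
= 72.00 × 1.026592 = £73.91 per barrel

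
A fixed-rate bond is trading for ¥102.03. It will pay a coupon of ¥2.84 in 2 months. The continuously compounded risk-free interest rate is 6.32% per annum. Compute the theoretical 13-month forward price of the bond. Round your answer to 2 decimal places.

PV(coupons) I = 2.84·e^(−0.0632·2/12)
I = 2.8102
F = (S − I)·e^(rT) = (102.03 − 2.8102) · e^(0.0632·13/12)
= 99.2198 · e^0.068467 = 99.2198 × 1.070865 = ¥106.25

¥106.25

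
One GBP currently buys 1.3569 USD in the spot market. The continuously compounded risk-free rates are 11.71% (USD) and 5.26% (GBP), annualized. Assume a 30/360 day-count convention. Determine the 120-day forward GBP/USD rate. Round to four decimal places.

1.3864

F = S·e^((r_USD − r_GBP)T) = 1.3569 · e^((0.1171 − 0.0526) × 120/360)
= 1.3569 · e^0.021500 = 1.3569 × 1.021733
F = 1.3864 USD per GBP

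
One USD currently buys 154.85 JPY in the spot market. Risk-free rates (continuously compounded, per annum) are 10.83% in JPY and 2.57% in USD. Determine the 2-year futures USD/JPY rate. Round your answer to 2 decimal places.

182.67

F = S·e^((r_JPY − r_USD)T) = 154.85 · e^((0.1083 − 0.0257) × 2)
= 154.85 · e^0.165200 = 154.85 × 1.179629
F = 182.67 JPY per USD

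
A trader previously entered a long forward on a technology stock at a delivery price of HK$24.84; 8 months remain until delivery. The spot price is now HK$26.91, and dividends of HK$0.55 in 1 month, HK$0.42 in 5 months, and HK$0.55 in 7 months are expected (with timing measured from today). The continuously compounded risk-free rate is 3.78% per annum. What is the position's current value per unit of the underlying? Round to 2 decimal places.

PV(remaining dividends) I = 0.55·e^(−0.0378·1/12) + 0.42·e^(−0.0378·5/12) + 0.55·e^(−0.0378·7/12) = 1.4997
Current forward F = (S − I)·e^(rT) = (26.91 − 1.4997)·e^(0.0378·8/12) = 25.4103 × 1.025520 = 26.0588
Value (long) = (F − K)·e^(−rT) = (26.0588 − 24.84) × 0.975115 = 1.1885
Value = HK$1.19

HK$1.19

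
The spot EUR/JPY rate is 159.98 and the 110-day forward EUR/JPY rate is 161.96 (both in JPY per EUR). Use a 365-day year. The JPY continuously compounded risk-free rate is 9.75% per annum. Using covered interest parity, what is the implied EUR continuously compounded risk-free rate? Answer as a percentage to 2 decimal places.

5.67%

F = S·e^((r_JPY − r_EUR)T) ⇒ r_EUR = r_JPY − ln(F/S)/T
ln(161.96/159.98) = 0.012301; /(110/365) = 0.040817
r_EUR = 0.0975 − 0.040817 = 0.056683
r_EUR = 5.67%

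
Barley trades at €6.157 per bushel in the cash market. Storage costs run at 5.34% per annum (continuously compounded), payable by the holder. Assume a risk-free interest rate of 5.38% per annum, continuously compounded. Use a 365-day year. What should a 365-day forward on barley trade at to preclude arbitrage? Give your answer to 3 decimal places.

€6.854 per bushel

Net carry = r + u − y = 0.0538 + 0.0534 − 0.0000 = 0.1072
F = S·e^((r+u−y)T) = 6.157 · e^(0.1072 × 365/365) = 6.157 · e^0.107200
= 6.157 × 1.113157 = €6.854 per bushel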